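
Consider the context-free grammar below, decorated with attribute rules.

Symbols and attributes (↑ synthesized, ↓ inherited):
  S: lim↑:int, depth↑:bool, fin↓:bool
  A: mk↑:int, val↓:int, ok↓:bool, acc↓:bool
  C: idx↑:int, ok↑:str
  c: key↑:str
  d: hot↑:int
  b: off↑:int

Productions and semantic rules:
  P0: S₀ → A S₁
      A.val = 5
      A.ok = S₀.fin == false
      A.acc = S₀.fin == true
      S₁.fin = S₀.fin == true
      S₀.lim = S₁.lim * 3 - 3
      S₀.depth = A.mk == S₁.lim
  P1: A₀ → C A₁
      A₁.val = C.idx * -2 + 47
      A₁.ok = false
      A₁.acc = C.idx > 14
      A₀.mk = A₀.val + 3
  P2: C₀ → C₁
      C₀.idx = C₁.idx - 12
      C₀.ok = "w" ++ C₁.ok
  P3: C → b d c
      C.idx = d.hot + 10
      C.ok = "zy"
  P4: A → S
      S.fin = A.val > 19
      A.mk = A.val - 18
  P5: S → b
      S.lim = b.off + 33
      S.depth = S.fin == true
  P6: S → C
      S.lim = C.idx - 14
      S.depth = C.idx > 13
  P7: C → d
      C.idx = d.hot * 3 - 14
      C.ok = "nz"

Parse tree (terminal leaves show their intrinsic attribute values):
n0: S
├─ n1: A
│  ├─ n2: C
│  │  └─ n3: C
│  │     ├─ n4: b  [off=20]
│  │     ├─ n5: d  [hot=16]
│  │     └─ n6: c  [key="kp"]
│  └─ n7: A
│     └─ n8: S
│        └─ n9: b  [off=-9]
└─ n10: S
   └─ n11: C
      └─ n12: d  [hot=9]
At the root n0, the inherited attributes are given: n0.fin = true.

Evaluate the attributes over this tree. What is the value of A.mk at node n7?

1. n0.fin = true  [given at root]
2. n1.val = 5  [5]
3. n1.ok = false  [S₀.fin == false]
4. n1.acc = true  [S₀.fin == true]
5. n4.off = 20  [terminal]
6. n5.hot = 16  [terminal]
7. n6.key = "kp"  [terminal]
8. n3.idx = 26  [d.hot + 10]
9. n3.ok = "zy"  ["zy"]
10. n2.idx = 14  [C₁.idx - 12]
11. n2.ok = "wzy"  ["w" ++ C₁.ok]
12. n7.val = 19  [C.idx * -2 + 47]
13. n7.ok = false  [false]
14. n7.acc = false  [C.idx > 14]
15. n8.fin = false  [A.val > 19]
16. n9.off = -9  [terminal]
17. n8.lim = 24  [b.off + 33]
18. n8.depth = false  [S.fin == true]
19. n7.mk = 1  [A.val - 18]
20. n1.mk = 8  [A₀.val + 3]
21. n10.fin = true  [S₀.fin == true]
22. n12.hot = 9  [terminal]
23. n11.idx = 13  [d.hot * 3 - 14]
24. n11.ok = "nz"  ["nz"]
25. n10.lim = -1  [C.idx - 14]
26. n10.depth = false  [C.idx > 13]
27. n0.lim = -6  [S₁.lim * 3 - 3]
28. n0.depth = false  [A.mk == S₁.lim]

1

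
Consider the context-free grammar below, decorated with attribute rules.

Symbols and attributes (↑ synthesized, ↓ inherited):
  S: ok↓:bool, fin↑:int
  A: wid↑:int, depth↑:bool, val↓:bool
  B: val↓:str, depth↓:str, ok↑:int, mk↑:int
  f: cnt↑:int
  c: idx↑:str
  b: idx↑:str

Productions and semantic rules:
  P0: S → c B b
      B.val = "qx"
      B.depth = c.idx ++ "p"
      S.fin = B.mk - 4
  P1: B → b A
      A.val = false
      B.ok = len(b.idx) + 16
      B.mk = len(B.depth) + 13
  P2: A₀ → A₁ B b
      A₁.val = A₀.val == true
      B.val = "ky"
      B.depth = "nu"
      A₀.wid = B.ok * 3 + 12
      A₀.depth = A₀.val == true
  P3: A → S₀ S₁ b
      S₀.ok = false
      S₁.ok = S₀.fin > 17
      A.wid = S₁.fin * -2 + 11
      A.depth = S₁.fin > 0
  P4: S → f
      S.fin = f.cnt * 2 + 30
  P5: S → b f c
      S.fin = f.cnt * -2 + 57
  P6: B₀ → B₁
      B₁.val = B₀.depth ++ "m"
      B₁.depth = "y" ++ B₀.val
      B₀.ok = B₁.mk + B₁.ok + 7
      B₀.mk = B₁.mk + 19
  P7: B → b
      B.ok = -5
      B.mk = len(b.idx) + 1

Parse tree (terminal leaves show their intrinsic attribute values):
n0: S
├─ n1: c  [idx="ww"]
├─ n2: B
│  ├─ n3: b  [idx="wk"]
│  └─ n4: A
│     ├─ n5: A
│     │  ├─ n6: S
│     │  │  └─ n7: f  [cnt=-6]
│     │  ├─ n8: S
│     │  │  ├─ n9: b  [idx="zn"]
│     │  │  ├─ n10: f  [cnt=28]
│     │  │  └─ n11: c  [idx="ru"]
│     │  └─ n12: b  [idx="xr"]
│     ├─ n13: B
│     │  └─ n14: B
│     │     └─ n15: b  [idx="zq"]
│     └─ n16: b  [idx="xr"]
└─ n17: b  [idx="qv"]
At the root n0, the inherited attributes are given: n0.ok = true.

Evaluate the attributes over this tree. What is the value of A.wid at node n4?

1. n0.ok = true  [given at root]
2. n1.idx = "ww"  [terminal]
3. n2.val = "qx"  ["qx"]
4. n2.depth = "wwp"  [c.idx ++ "p"]
5. n3.idx = "wk"  [terminal]
6. n4.val = false  [false]
7. n5.val = false  [A₀.val == true]
8. n6.ok = false  [false]
9. n7.cnt = -6  [terminal]
10. n6.fin = 18  [f.cnt * 2 + 30]
11. n8.ok = true  [S₀.fin > 17]
12. n9.idx = "zn"  [terminal]
13. n10.cnt = 28  [terminal]
14. n11.idx = "ru"  [terminal]
15. n8.fin = 1  [f.cnt * -2 + 57]
16. n12.idx = "xr"  [terminal]
17. n5.wid = 9  [S₁.fin * -2 + 11]
18. n5.depth = true  [S₁.fin > 0]
19. n13.val = "ky"  ["ky"]
20. n13.depth = "nu"  ["nu"]
21. n14.val = "num"  [B₀.depth ++ "m"]
22. n14.depth = "yky"  ["y" ++ B₀.val]
23. n15.idx = "zq"  [terminal]
24. n14.ok = -5  [-5]
25. n14.mk = 3  [len(b.idx) + 1]
26. n13.ok = 5  [B₁.mk + B₁.ok + 7]
27. n13.mk = 22  [B₁.mk + 19]
28. n16.idx = "xr"  [terminal]
29. n4.wid = 27  [B.ok * 3 + 12]
30. n4.depth = false  [A₀.val == true]
31. n2.ok = 18  [len(b.idx) + 16]
32. n2.mk = 16  [len(B.depth) + 13]
33. n17.idx = "qv"  [terminal]
34. n0.fin = 12  [B.mk - 4]

27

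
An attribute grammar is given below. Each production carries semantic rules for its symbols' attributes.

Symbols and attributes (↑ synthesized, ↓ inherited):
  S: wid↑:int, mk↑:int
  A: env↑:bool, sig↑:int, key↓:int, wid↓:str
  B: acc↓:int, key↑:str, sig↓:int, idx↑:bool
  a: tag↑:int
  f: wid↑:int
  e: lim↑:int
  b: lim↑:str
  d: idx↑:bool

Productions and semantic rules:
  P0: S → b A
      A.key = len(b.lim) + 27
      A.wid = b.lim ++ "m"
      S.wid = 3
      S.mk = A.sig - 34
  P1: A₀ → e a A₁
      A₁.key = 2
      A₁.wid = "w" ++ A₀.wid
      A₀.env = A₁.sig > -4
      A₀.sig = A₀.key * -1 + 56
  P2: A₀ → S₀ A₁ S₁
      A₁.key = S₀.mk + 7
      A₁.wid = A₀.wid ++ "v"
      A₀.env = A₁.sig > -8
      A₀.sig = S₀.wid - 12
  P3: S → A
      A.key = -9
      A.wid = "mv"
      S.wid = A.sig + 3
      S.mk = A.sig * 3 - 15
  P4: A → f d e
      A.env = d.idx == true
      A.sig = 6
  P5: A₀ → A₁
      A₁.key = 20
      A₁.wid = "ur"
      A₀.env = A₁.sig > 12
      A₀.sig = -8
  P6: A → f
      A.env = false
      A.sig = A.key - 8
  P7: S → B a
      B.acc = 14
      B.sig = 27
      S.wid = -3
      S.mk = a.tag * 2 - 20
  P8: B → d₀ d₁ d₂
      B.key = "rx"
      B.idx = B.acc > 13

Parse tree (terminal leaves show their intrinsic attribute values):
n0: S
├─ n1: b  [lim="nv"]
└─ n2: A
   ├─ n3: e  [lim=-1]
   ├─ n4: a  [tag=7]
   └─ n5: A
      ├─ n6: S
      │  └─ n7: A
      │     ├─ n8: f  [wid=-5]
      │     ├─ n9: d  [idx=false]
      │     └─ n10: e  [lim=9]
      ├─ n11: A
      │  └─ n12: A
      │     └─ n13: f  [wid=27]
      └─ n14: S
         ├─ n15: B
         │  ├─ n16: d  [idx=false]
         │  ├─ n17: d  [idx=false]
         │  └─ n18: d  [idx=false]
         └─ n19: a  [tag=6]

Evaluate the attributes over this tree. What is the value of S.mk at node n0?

1. n1.lim = "nv"  [terminal]
2. n2.key = 29  [len(b.lim) + 27]
3. n2.wid = "nvm"  [b.lim ++ "m"]
4. n3.lim = -1  [terminal]
5. n4.tag = 7  [terminal]
6. n5.key = 2  [2]
7. n5.wid = "wnvm"  ["w" ++ A₀.wid]
8. n7.key = -9  [-9]
9. n7.wid = "mv"  ["mv"]
10. n8.wid = -5  [terminal]
11. n9.idx = false  [terminal]
12. n10.lim = 9  [terminal]
13. n7.env = false  [d.idx == true]
14. n7.sig = 6  [6]
15. n6.wid = 9  [A.sig + 3]
16. n6.mk = 3  [A.sig * 3 - 15]
17. n11.key = 10  [S₀.mk + 7]
18. n11.wid = "wnvmv"  [A₀.wid ++ "v"]
19. n12.key = 20  [20]
20. n12.wid = "ur"  ["ur"]
21. n13.wid = 27  [terminal]
22. n12.env = false  [false]
23. n12.sig = 12  [A.key - 8]
24. n11.env = false  [A₁.sig > 12]
25. n11.sig = -8  [-8]
26. n15.acc = 14  [14]
27. n15.sig = 27  [27]
28. n16.idx = false  [terminal]
29. n17.idx = false  [terminal]
30. n18.idx = false  [terminal]
31. n15.key = "rx"  ["rx"]
32. n15.idx = true  [B.acc > 13]
33. n19.tag = 6  [terminal]
34. n14.wid = -3  [-3]
35. n14.mk = -8  [a.tag * 2 - 20]
36. n5.env = false  [A₁.sig > -8]
37. n5.sig = -3  [S₀.wid - 12]
38. n2.env = true  [A₁.sig > -4]
39. n2.sig = 27  [A₀.key * -1 + 56]
40. n0.wid = 3  [3]
41. n0.mk = -7  [A.sig - 34]

-7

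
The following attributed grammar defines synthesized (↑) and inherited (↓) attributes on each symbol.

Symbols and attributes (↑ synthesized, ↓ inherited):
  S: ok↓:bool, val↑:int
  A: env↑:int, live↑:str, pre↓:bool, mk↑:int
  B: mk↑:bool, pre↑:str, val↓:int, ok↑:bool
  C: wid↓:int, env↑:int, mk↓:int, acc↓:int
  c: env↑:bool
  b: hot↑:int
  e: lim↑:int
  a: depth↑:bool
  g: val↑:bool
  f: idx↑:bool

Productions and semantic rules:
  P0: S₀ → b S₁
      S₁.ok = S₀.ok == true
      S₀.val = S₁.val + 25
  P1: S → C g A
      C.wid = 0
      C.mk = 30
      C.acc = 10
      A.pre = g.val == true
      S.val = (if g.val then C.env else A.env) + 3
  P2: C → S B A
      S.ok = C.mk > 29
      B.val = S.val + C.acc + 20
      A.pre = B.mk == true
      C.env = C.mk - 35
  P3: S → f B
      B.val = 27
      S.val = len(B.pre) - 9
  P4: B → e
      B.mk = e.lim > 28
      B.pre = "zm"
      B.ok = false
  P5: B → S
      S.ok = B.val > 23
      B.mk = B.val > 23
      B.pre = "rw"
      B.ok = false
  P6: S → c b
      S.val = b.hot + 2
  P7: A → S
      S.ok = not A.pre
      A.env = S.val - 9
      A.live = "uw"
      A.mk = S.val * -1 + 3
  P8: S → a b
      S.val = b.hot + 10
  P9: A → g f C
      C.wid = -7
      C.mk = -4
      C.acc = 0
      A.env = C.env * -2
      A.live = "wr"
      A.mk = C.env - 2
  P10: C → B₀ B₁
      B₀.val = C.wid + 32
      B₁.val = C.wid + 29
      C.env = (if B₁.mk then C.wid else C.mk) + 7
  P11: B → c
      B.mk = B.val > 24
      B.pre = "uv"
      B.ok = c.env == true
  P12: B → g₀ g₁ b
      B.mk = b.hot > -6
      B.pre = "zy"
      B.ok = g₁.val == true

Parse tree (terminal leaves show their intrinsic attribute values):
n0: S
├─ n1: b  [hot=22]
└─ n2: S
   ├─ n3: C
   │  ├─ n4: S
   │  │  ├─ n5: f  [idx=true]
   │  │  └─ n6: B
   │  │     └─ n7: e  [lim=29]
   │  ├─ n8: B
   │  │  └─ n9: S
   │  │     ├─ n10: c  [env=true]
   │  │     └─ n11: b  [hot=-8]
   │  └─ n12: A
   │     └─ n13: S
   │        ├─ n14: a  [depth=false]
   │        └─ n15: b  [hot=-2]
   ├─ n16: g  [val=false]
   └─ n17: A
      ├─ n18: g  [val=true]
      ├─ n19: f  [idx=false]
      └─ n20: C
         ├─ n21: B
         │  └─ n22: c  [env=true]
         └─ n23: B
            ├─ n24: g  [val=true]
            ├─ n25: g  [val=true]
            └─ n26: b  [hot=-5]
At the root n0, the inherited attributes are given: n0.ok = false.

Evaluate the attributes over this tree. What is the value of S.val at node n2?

1. n0.ok = false  [given at root]
2. n1.hot = 22  [terminal]
3. n2.ok = false  [S₀.ok == true]
4. n3.wid = 0  [0]
5. n3.mk = 30  [30]
6. n3.acc = 10  [10]
7. n4.ok = true  [C.mk > 29]
8. n5.idx = true  [terminal]
9. n6.val = 27  [27]
10. n7.lim = 29  [terminal]
11. n6.mk = true  [e.lim > 28]
12. n6.pre = "zm"  ["zm"]
13. n6.ok = false  [false]
14. n4.val = -7  [len(B.pre) - 9]
15. n8.val = 23  [S.val + C.acc + 20]
16. n9.ok = false  [B.val > 23]
17. n10.env = true  [terminal]
18. n11.hot = -8  [terminal]
19. n9.val = -6  [b.hot + 2]
20. n8.mk = false  [B.val > 23]
21. n8.pre = "rw"  ["rw"]
22. n8.ok = false  [false]
23. n12.pre = false  [B.mk == true]
24. n13.ok = true  [not A.pre]
25. n14.depth = false  [terminal]
26. n15.hot = -2  [terminal]
27. n13.val = 8  [b.hot + 10]
28. n12.env = -1  [S.val - 9]
29. n12.live = "uw"  ["uw"]
30. n12.mk = -5  [S.val * -1 + 3]
31. n3.env = -5  [C.mk - 35]
32. n16.val = false  [terminal]
33. n17.pre = false  [g.val == true]
34. n18.val = true  [terminal]
35. n19.idx = false  [terminal]
36. n20.wid = -7  [-7]
37. n20.mk = -4  [-4]
38. n20.acc = 0  [0]
39. n21.val = 25  [C.wid + 32]
40. n22.env = true  [terminal]
41. n21.mk = true  [B.val > 24]
42. n21.pre = "uv"  ["uv"]
43. n21.ok = true  [c.env == true]
44. n23.val = 22  [C.wid + 29]
45. n24.val = true  [terminal]
46. n25.val = true  [terminal]
47. n26.hot = -5  [terminal]
48. n23.mk = true  [b.hot > -6]
49. n23.pre = "zy"  ["zy"]
50. n23.ok = true  [g₁.val == true]
51. n20.env = 0  [(if B₁.mk then C.wid else C.mk) + 7]
52. n17.env = 0  [C.env * -2]
53. n17.live = "wr"  ["wr"]
54. n17.mk = -2  [C.env - 2]
55. n2.val = 3  [(if g.val then C.env else A.env) + 3]
56. n0.val = 28  [S₁.val + 25]

3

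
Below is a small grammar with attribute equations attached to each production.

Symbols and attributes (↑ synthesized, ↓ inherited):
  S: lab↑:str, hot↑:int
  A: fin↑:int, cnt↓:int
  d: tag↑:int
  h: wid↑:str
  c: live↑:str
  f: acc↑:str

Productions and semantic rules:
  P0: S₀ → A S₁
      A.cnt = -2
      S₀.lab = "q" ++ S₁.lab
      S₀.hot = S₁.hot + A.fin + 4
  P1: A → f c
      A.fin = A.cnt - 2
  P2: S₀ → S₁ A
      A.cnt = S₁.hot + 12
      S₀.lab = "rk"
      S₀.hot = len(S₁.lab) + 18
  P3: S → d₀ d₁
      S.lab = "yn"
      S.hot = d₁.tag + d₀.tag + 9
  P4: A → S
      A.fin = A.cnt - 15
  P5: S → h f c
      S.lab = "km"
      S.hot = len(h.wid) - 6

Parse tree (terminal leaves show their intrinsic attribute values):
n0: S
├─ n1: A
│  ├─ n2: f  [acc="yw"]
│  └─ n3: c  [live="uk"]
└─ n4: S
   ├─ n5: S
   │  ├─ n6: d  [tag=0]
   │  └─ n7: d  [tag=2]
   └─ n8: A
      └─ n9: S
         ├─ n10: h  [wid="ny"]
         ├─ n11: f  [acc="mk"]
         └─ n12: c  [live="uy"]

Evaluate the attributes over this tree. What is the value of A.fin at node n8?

1. n1.cnt = -2  [-2]
2. n2.acc = "yw"  [terminal]
3. n3.live = "uk"  [terminal]
4. n1.fin = -4  [A.cnt - 2]
5. n6.tag = 0  [terminal]
6. n7.tag = 2  [terminal]
7. n5.lab = "yn"  ["yn"]
8. n5.hot = 11  [d₁.tag + d₀.tag + 9]
9. n8.cnt = 23  [S₁.hot + 12]
10. n10.wid = "ny"  [terminal]
11. n11.acc = "mk"  [terminal]
12. n12.live = "uy"  [terminal]
13. n9.lab = "km"  ["km"]
14. n9.hot = -4  [len(h.wid) - 6]
15. n8.fin = 8  [A.cnt - 15]
16. n4.lab = "rk"  ["rk"]
17. n4.hot = 20  [len(S₁.lab) + 18]
18. n0.lab = "qrk"  ["q" ++ S₁.lab]
19. n0.hot = 20  [S₁.hot + A.fin + 4]

8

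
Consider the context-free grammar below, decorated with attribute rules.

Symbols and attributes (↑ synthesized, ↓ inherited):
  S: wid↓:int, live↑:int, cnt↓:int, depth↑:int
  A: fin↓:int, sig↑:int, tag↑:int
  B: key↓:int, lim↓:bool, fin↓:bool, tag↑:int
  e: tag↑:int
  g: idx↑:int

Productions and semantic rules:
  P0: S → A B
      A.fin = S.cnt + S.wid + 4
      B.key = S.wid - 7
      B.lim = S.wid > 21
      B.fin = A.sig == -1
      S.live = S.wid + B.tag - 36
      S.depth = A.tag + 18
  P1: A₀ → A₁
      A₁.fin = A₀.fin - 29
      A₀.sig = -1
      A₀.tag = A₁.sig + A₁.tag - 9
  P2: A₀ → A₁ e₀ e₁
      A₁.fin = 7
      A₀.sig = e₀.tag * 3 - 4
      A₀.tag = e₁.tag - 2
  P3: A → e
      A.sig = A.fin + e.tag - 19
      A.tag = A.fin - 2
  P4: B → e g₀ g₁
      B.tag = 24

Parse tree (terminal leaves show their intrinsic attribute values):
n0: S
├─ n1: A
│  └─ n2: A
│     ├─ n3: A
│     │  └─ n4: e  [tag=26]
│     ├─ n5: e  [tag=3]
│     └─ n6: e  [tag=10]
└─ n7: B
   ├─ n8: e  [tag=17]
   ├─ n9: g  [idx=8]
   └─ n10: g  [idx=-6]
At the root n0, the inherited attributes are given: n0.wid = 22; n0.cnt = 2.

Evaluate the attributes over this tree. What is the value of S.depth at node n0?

1. n0.wid = 22  [given at root]
2. n0.cnt = 2  [given at root]
3. n1.fin = 28  [S.cnt + S.wid + 4]
4. n2.fin = -1  [A₀.fin - 29]
5. n3.fin = 7  [7]
6. n4.tag = 26  [terminal]
7. n3.sig = 14  [A.fin + e.tag - 19]
8. n3.tag = 5  [A.fin - 2]
9. n5.tag = 3  [terminal]
10. n6.tag = 10  [terminal]
11. n2.sig = 5  [e₀.tag * 3 - 4]
12. n2.tag = 8  [e₁.tag - 2]
13. n1.sig = -1  [-1]
14. n1.tag = 4  [A₁.sig + A₁.tag - 9]
15. n7.key = 15  [S.wid - 7]
16. n7.lim = true  [S.wid > 21]
17. n7.fin = true  [A.sig == -1]
18. n8.tag = 17  [terminal]
19. n9.idx = 8  [terminal]
20. n10.idx = -6  [terminal]
21. n7.tag = 24  [24]
22. n0.live = 10  [S.wid + B.tag - 36]
23. n0.depth = 22  [A.tag + 18]

22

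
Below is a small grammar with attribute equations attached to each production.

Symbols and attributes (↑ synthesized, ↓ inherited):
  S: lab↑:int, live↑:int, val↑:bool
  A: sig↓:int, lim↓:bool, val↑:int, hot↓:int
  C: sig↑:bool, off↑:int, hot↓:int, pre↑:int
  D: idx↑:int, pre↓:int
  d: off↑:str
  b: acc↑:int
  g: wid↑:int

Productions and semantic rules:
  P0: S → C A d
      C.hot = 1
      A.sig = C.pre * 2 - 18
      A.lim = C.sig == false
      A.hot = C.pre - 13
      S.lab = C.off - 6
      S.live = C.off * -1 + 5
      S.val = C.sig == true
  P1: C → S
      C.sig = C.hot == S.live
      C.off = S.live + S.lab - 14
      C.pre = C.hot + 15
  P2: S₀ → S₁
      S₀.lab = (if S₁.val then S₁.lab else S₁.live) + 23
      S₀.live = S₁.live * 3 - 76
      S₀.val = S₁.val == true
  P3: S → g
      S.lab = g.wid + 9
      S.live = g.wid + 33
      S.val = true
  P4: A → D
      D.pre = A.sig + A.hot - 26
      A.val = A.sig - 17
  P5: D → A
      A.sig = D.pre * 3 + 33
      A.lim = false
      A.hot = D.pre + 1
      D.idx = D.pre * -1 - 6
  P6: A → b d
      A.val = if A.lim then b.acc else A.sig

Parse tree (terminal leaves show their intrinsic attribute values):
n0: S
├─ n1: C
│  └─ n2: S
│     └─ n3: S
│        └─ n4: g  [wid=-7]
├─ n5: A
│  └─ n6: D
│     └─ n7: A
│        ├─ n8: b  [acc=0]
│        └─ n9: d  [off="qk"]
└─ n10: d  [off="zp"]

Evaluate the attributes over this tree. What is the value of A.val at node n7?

6

1. n1.hot = 1  [1]
2. n4.wid = -7  [terminal]
3. n3.lab = 2  [g.wid + 9]
4. n3.live = 26  [g.wid + 33]
5. n3.val = true  [true]
6. n2.lab = 25  [(if S₁.val then S₁.lab else S₁.live) + 23]
7. n2.live = 2  [S₁.live * 3 - 76]
8. n2.val = true  [S₁.val == true]
9. n1.sig = false  [C.hot == S.live]
10. n1.off = 13  [S.live + S.lab - 14]
11. n1.pre = 16  [C.hot + 15]
12. n5.sig = 14  [C.pre * 2 - 18]
13. n5.lim = true  [C.sig == false]
14. n5.hot = 3  [C.pre - 13]
15. n6.pre = -9  [A.sig + A.hot - 26]
16. n7.sig = 6  [D.pre * 3 + 33]
17. n7.lim = false  [false]
18. n7.hot = -8  [D.pre + 1]
19. n8.acc = 0  [terminal]
20. n9.off = "qk"  [terminal]
21. n7.val = 6  [if A.lim then b.acc else A.sig]
22. n6.idx = 3  [D.pre * -1 - 6]
23. n5.val = -3  [A.sig - 17]
24. n10.off = "zp"  [terminal]
25. n0.lab = 7  [C.off - 6]
26. n0.live = -8  [C.off * -1 + 5]
27. n0.val = false  [C.sig == true]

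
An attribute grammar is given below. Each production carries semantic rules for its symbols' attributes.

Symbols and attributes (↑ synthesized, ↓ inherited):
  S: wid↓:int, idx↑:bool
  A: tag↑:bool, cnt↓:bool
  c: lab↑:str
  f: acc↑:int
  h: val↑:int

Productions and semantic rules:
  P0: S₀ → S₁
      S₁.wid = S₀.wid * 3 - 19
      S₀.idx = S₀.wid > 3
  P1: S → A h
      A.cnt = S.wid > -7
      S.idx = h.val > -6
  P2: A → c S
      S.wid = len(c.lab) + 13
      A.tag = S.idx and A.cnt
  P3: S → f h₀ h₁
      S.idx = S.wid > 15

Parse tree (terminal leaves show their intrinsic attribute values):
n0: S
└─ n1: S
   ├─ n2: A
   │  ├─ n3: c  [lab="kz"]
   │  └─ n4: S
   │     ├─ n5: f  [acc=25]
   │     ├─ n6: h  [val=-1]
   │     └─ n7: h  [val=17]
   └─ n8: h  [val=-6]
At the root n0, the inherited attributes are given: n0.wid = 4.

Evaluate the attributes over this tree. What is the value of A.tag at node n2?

1. n0.wid = 4  [given at root]
2. n1.wid = -7  [S₀.wid * 3 - 19]
3. n2.cnt = false  [S.wid > -7]
4. n3.lab = "kz"  [terminal]
5. n4.wid = 15  [len(c.lab) + 13]
6. n5.acc = 25  [terminal]
7. n6.val = -1  [terminal]
8. n7.val = 17  [terminal]
9. n4.idx = false  [S.wid > 15]
10. n2.tag = false  [S.idx and A.cnt]
11. n8.val = -6  [terminal]
12. n1.idx = false  [h.val > -6]
13. n0.idx = true  [S₀.wid > 3]

false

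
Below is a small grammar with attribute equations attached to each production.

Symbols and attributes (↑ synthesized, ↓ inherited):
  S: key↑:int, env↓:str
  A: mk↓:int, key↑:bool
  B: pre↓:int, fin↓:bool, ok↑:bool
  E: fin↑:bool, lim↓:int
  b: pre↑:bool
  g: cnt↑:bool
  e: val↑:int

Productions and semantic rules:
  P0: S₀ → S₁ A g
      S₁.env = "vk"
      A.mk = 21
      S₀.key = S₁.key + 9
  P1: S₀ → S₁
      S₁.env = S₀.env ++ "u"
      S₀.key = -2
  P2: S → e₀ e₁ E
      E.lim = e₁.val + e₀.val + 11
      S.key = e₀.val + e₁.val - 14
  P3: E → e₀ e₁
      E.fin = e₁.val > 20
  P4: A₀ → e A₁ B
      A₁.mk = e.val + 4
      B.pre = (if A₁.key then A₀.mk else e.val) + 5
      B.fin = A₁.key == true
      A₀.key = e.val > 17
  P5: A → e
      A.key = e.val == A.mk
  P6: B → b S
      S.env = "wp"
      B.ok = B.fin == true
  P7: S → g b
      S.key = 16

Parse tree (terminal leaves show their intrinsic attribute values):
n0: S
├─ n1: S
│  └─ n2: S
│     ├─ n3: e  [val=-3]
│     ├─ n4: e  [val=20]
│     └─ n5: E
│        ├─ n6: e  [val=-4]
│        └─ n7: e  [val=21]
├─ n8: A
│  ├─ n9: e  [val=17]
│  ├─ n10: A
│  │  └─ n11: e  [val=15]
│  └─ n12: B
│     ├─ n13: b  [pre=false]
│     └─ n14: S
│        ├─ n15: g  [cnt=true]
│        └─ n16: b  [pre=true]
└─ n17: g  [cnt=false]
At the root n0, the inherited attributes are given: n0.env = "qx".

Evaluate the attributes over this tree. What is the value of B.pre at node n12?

22

1. n0.env = "qx"  [given at root]
2. n1.env = "vk"  ["vk"]
3. n2.env = "vku"  [S₀.env ++ "u"]
4. n3.val = -3  [terminal]
5. n4.val = 20  [terminal]
6. n5.lim = 28  [e₁.val + e₀.val + 11]
7. n6.val = -4  [terminal]
8. n7.val = 21  [terminal]
9. n5.fin = true  [e₁.val > 20]
10. n2.key = 3  [e₀.val + e₁.val - 14]
11. n1.key = -2  [-2]
12. n8.mk = 21  [21]
13. n9.val = 17  [terminal]
14. n10.mk = 21  [e.val + 4]
15. n11.val = 15  [terminal]
16. n10.key = false  [e.val == A.mk]
17. n12.pre = 22  [(if A₁.key then A₀.mk else e.val) + 5]
18. n12.fin = false  [A₁.key == true]
19. n13.pre = false  [terminal]
20. n14.env = "wp"  ["wp"]
21. n15.cnt = true  [terminal]
22. n16.pre = true  [terminal]
23. n14.key = 16  [16]
24. n12.ok = false  [B.fin == true]
25. n8.key = false  [e.val > 17]
26. n17.cnt = false  [terminal]
27. n0.key = 7  [S₁.key + 9]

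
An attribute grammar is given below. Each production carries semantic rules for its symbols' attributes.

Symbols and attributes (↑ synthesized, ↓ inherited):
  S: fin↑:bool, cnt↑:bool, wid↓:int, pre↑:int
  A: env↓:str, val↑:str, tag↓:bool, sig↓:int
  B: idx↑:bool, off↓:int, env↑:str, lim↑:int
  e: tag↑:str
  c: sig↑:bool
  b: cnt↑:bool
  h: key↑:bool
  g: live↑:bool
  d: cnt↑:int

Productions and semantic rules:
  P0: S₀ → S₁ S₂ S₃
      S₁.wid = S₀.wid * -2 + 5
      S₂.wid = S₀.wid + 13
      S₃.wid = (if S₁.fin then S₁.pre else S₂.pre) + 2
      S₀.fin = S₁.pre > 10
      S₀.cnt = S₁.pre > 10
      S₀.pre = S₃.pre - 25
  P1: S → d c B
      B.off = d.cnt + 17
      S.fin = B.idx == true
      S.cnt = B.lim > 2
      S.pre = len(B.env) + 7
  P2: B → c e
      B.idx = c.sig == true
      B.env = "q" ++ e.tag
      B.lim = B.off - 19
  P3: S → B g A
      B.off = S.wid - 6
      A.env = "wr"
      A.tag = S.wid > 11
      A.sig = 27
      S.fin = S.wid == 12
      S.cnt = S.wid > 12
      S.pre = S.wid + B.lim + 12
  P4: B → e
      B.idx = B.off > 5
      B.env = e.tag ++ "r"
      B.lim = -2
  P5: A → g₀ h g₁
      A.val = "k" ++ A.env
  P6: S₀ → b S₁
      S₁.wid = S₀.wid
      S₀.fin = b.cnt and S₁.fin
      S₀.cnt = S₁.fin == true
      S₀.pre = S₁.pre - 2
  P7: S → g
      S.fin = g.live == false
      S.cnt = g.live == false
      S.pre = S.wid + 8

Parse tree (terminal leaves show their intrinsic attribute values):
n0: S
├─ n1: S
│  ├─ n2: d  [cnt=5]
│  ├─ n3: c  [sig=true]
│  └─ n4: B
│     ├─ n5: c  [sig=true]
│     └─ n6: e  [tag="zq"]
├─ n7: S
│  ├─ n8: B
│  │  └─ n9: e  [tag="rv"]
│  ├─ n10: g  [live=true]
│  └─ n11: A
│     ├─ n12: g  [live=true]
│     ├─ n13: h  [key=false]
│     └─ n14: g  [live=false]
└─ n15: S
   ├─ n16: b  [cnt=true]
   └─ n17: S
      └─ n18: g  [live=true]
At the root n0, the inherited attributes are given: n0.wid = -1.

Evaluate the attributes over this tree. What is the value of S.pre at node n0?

-7

1. n0.wid = -1  [given at root]
2. n1.wid = 7  [S₀.wid * -2 + 5]
3. n2.cnt = 5  [terminal]
4. n3.sig = true  [terminal]
5. n4.off = 22  [d.cnt + 17]
6. n5.sig = true  [terminal]
7. n6.tag = "zq"  [terminal]
8. n4.idx = true  [c.sig == true]
9. n4.env = "qzq"  ["q" ++ e.tag]
10. n4.lim = 3  [B.off - 19]
11. n1.fin = true  [B.idx == true]
12. n1.cnt = true  [B.lim > 2]
13. n1.pre = 10  [len(B.env) + 7]
14. n7.wid = 12  [S₀.wid + 13]
15. n8.off = 6  [S.wid - 6]
16. n9.tag = "rv"  [terminal]
17. n8.idx = true  [B.off > 5]
18. n8.env = "rvr"  [e.tag ++ "r"]
19. n8.lim = -2  [-2]
20. n10.live = true  [terminal]
21. n11.env = "wr"  ["wr"]
22. n11.tag = true  [S.wid > 11]
23. n11.sig = 27  [27]
24. n12.live = true  [terminal]
25. n13.key = false  [terminal]
26. n14.live = false  [terminal]
27. n11.val = "kwr"  ["k" ++ A.env]
28. n7.fin = true  [S.wid == 12]
29. n7.cnt = false  [S.wid > 12]
30. n7.pre = 22  [S.wid + B.lim + 12]
31. n15.wid = 12  [(if S₁.fin then S₁.pre else S₂.pre) + 2]
32. n16.cnt = true  [terminal]
33. n17.wid = 12  [S₀.wid]
34. n18.live = true  [terminal]
35. n17.fin = false  [g.live == false]
36. n17.cnt = false  [g.live == false]
37. n17.pre = 20  [S.wid + 8]
38. n15.fin = false  [b.cnt and S₁.fin]
39. n15.cnt = false  [S₁.fin == true]
40. n15.pre = 18  [S₁.pre - 2]
41. n0.fin = false  [S₁.pre > 10]
42. n0.cnt = false  [S₁.pre > 10]
43. n0.pre = -7  [S₃.pre - 25]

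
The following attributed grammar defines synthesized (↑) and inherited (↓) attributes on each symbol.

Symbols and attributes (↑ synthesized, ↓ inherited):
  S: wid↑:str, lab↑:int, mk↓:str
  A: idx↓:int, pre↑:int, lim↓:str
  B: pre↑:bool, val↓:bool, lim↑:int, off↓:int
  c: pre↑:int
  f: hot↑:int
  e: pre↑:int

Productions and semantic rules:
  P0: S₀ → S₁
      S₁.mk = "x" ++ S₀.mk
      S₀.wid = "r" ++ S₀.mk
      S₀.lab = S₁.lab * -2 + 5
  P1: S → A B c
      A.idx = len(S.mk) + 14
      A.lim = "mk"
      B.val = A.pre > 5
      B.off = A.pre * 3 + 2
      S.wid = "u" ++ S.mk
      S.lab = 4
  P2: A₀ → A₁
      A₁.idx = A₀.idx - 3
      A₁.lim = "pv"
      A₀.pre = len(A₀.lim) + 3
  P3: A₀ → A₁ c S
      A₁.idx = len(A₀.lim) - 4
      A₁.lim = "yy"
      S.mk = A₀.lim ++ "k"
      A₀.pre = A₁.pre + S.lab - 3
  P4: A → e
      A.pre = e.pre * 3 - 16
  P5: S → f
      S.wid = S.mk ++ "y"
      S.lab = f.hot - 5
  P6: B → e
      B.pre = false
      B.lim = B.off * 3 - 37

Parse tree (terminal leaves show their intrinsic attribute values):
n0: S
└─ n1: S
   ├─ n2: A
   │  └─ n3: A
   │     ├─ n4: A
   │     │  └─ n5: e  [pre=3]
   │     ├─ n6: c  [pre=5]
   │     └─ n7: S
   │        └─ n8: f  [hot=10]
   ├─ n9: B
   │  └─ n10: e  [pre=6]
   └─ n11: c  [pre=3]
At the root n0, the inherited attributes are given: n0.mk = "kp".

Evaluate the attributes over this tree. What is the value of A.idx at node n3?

1. n0.mk = "kp"  [given at root]
2. n1.mk = "xkp"  ["x" ++ S₀.mk]
3. n2.idx = 17  [len(S.mk) + 14]
4. n2.lim = "mk"  ["mk"]
5. n3.idx = 14  [A₀.idx - 3]
6. n3.lim = "pv"  ["pv"]
7. n4.idx = -2  [len(A₀.lim) - 4]
8. n4.lim = "yy"  ["yy"]
9. n5.pre = 3  [terminal]
10. n4.pre = -7  [e.pre * 3 - 16]
11. n6.pre = 5  [terminal]
12. n7.mk = "pvk"  [A₀.lim ++ "k"]
13. n8.hot = 10  [terminal]
14. n7.wid = "pvky"  [S.mk ++ "y"]
15. n7.lab = 5  [f.hot - 5]
16. n3.pre = -5  [A₁.pre + S.lab - 3]
17. n2.pre = 5  [len(A₀.lim) + 3]
18. n9.val = false  [A.pre > 5]
19. n9.off = 17  [A.pre * 3 + 2]
20. n10.pre = 6  [terminal]
21. n9.pre = false  [false]
22. n9.lim = 14  [B.off * 3 - 37]
23. n11.pre = 3  [terminal]
24. n1.wid = "uxkp"  ["u" ++ S.mk]
25. n1.lab = 4  [4]
26. n0.wid = "rkp"  ["r" ++ S₀.mk]
27. n0.lab = -3  [S₁.lab * -2 + 5]

14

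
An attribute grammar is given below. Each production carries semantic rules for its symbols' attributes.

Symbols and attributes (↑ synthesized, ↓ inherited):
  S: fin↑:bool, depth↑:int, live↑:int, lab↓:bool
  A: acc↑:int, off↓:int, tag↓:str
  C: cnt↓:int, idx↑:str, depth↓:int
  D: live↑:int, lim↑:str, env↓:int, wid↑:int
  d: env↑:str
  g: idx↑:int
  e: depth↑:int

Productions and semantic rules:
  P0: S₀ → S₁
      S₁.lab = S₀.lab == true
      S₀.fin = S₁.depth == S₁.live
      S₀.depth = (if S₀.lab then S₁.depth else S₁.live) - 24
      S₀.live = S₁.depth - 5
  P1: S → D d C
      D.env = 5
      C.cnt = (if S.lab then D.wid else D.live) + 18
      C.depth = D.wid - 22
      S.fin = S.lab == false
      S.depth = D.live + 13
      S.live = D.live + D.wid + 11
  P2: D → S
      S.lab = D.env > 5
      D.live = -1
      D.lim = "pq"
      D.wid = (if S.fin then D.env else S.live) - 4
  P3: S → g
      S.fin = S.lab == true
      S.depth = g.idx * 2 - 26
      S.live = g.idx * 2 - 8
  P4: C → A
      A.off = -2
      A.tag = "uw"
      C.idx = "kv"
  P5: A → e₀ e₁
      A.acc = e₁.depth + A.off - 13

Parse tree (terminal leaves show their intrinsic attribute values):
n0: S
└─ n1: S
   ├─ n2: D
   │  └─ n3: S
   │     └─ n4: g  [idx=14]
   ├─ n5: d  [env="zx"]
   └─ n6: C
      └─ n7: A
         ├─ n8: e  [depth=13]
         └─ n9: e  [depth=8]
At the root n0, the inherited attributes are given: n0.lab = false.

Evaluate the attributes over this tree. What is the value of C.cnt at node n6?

1. n0.lab = false  [given at root]
2. n1.lab = false  [S₀.lab == true]
3. n2.env = 5  [5]
4. n3.lab = false  [D.env > 5]
5. n4.idx = 14  [terminal]
6. n3.fin = false  [S.lab == true]
7. n3.depth = 2  [g.idx * 2 - 26]
8. n3.live = 20  [g.idx * 2 - 8]
9. n2.live = -1  [-1]
10. n2.lim = "pq"  ["pq"]
11. n2.wid = 16  [(if S.fin then D.env else S.live) - 4]
12. n5.env = "zx"  [terminal]
13. n6.cnt = 17  [(if S.lab then D.wid else D.live) + 18]
14. n6.depth = -6  [D.wid - 22]
15. n7.off = -2  [-2]
16. n7.tag = "uw"  ["uw"]
17. n8.depth = 13  [terminal]
18. n9.depth = 8  [terminal]
19. n7.acc = -7  [e₁.depth + A.off - 13]
20. n6.idx = "kv"  ["kv"]
21. n1.fin = true  [S.lab == false]
22. n1.depth = 12  [D.live + 13]
23. n1.live = 26  [D.live + D.wid + 11]
24. n0.fin = false  [S₁.depth == S₁.live]
25. n0.depth = 2  [(if S₀.lab then S₁.depth else S₁.live) - 24]
26. n0.live = 7  [S₁.depth - 5]

17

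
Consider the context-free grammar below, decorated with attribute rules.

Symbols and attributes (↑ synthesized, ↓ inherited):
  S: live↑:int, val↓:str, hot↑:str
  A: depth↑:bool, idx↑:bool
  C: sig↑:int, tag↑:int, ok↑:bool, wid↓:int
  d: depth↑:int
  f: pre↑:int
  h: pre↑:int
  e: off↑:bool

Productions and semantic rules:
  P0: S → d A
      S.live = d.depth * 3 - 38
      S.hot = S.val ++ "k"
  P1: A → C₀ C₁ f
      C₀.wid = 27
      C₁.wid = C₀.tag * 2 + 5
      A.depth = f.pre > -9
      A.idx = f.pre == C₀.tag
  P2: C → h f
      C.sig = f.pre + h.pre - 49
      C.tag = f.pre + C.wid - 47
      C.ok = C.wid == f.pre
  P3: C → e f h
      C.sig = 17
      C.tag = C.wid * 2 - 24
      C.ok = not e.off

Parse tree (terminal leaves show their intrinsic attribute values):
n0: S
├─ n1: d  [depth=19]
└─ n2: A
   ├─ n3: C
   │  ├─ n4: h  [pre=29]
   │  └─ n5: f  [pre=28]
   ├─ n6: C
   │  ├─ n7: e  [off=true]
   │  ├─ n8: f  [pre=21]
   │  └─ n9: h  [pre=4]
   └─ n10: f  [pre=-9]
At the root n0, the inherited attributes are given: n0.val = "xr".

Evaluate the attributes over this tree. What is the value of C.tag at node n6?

1. n0.val = "xr"  [given at root]
2. n1.depth = 19  [terminal]
3. n3.wid = 27  [27]
4. n4.pre = 29  [terminal]
5. n5.pre = 28  [terminal]
6. n3.sig = 8  [f.pre + h.pre - 49]
7. n3.tag = 8  [f.pre + C.wid - 47]
8. n3.ok = false  [C.wid == f.pre]
9. n6.wid = 21  [C₀.tag * 2 + 5]
10. n7.off = true  [terminal]
11. n8.pre = 21  [terminal]
12. n9.pre = 4  [terminal]
13. n6.sig = 17  [17]
14. n6.tag = 18  [C.wid * 2 - 24]
15. n6.ok = false  [not e.off]
16. n10.pre = -9  [terminal]
17. n2.depth = false  [f.pre > -9]
18. n2.idx = false  [f.pre == C₀.tag]
19. n0.live = 19  [d.depth * 3 - 38]
20. n0.hot = "xrk"  [S.val ++ "k"]

18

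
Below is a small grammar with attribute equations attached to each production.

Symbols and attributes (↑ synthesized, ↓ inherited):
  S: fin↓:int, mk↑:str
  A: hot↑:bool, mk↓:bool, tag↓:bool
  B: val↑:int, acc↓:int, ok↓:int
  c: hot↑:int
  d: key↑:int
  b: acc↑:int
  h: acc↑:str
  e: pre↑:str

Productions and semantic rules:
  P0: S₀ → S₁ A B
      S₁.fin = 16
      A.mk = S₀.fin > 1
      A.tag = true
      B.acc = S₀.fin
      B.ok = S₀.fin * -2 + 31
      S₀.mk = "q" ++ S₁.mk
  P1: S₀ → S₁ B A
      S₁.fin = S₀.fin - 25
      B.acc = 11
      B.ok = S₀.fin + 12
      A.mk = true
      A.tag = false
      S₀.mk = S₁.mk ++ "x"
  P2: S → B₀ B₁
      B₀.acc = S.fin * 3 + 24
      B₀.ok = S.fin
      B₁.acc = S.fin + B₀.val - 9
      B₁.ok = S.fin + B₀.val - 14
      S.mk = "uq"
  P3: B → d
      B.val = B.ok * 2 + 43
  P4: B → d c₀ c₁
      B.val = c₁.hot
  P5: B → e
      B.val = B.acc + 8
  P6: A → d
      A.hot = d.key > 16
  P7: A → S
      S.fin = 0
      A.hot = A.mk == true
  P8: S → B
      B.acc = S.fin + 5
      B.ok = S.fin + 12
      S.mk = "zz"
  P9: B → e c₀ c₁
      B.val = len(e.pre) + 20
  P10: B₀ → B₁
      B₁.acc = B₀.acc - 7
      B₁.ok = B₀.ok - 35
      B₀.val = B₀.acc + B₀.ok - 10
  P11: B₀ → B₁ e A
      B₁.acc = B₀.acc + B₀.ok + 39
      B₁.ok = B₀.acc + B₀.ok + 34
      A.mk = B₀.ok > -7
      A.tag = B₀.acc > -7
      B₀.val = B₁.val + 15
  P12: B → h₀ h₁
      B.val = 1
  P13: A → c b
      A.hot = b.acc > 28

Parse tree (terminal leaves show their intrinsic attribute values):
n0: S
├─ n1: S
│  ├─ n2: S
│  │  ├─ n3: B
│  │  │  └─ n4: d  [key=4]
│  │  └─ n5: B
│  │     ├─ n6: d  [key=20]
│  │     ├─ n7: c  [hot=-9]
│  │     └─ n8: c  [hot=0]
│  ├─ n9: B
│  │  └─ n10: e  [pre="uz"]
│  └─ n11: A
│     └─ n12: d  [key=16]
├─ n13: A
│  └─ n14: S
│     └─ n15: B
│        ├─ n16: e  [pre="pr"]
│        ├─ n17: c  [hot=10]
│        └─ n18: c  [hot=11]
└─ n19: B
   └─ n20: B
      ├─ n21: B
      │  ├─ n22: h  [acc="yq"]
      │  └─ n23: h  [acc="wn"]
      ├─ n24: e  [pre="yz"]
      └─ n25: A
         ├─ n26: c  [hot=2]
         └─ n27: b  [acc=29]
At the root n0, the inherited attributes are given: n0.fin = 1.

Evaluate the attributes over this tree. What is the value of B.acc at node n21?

1. n0.fin = 1  [given at root]
2. n1.fin = 16  [16]
3. n2.fin = -9  [S₀.fin - 25]
4. n3.acc = -3  [S.fin * 3 + 24]
5. n3.ok = -9  [S.fin]
6. n4.key = 4  [terminal]
7. n3.val = 25  [B.ok * 2 + 43]
8. n5.acc = 7  [S.fin + B₀.val - 9]
9. n5.ok = 2  [S.fin + B₀.val - 14]
10. n6.key = 20  [terminal]
11. n7.hot = -9  [terminal]
12. n8.hot = 0  [terminal]
13. n5.val = 0  [c₁.hot]
14. n2.mk = "uq"  ["uq"]
15. n9.acc = 11  [11]
16. n9.ok = 28  [S₀.fin + 12]
17. n10.pre = "uz"  [terminal]
18. n9.val = 19  [B.acc + 8]
19. n11.mk = true  [true]
20. n11.tag = false  [false]
21. n12.key = 16  [terminal]
22. n11.hot = false  [d.key > 16]
23. n1.mk = "uqx"  [S₁.mk ++ "x"]
24. n13.mk = false  [S₀.fin > 1]
25. n13.tag = true  [true]
26. n14.fin = 0  [0]
27. n15.acc = 5  [S.fin + 5]
28. n15.ok = 12  [S.fin + 12]
29. n16.pre = "pr"  [terminal]
30. n17.hot = 10  [terminal]
31. n18.hot = 11  [terminal]
32. n15.val = 22  [len(e.pre) + 20]
33. n14.mk = "zz"  ["zz"]
34. n13.hot = false  [A.mk == true]
35. n19.acc = 1  [S₀.fin]
36. n19.ok = 29  [S₀.fin * -2 + 31]
37. n20.acc = -6  [B₀.acc - 7]
38. n20.ok = -6  [B₀.ok - 35]
39. n21.acc = 27  [B₀.acc + B₀.ok + 39]
40. n21.ok = 22  [B₀.acc + B₀.ok + 34]
41. n22.acc = "yq"  [terminal]
42. n23.acc = "wn"  [terminal]
43. n21.val = 1  [1]
44. n24.pre = "yz"  [terminal]
45. n25.mk = true  [B₀.ok > -7]
46. n25.tag = true  [B₀.acc > -7]
47. n26.hot = 2  [terminal]
48. n27.acc = 29  [terminal]
49. n25.hot = true  [b.acc > 28]
50. n20.val = 16  [B₁.val + 15]
51. n19.val = 20  [B₀.acc + B₀.ok - 10]
52. n0.mk = "quqx"  ["q" ++ S₁.mk]

27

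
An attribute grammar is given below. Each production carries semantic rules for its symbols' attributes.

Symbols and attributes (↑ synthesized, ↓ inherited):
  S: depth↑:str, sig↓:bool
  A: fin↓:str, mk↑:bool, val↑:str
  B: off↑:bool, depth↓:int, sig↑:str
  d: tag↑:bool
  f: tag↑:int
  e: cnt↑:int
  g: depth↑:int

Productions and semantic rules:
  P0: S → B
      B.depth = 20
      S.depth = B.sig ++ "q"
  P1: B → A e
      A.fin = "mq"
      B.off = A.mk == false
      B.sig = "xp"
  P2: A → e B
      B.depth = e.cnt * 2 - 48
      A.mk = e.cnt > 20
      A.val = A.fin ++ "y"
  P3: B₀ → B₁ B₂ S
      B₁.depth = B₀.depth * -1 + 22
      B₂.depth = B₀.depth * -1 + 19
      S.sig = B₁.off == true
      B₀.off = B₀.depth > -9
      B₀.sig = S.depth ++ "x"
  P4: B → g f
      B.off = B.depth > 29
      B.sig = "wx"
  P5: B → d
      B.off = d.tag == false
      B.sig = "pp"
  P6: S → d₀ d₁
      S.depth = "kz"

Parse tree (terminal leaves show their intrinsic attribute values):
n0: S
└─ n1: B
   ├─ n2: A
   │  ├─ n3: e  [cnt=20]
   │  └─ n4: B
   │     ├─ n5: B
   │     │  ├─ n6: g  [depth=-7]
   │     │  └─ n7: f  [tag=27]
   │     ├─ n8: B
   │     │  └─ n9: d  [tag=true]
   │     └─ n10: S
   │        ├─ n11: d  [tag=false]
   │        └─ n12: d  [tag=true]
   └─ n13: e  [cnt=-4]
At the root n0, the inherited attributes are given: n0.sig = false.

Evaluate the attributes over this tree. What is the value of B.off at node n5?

true

1. n0.sig = false  [given at root]
2. n1.depth = 20  [20]
3. n2.fin = "mq"  ["mq"]
4. n3.cnt = 20  [terminal]
5. n4.depth = -8  [e.cnt * 2 - 48]
6. n5.depth = 30  [B₀.depth * -1 + 22]
7. n6.depth = -7  [terminal]
8. n7.tag = 27  [terminal]
9. n5.off = true  [B.depth > 29]
10. n5.sig = "wx"  ["wx"]
11. n8.depth = 27  [B₀.depth * -1 + 19]
12. n9.tag = true  [terminal]
13. n8.off = false  [d.tag == false]
14. n8.sig = "pp"  ["pp"]
15. n10.sig = true  [B₁.off == true]
16. n11.tag = false  [terminal]
17. n12.tag = true  [terminal]
18. n10.depth = "kz"  ["kz"]
19. n4.off = true  [B₀.depth > -9]
20. n4.sig = "kzx"  [S.depth ++ "x"]
21. n2.mk = false  [e.cnt > 20]
22. n2.val = "mqy"  [A.fin ++ "y"]
23. n13.cnt = -4  [terminal]
24. n1.off = true  [A.mk == false]
25. n1.sig = "xp"  ["xp"]
26. n0.depth = "xpq"  [B.sig ++ "q"]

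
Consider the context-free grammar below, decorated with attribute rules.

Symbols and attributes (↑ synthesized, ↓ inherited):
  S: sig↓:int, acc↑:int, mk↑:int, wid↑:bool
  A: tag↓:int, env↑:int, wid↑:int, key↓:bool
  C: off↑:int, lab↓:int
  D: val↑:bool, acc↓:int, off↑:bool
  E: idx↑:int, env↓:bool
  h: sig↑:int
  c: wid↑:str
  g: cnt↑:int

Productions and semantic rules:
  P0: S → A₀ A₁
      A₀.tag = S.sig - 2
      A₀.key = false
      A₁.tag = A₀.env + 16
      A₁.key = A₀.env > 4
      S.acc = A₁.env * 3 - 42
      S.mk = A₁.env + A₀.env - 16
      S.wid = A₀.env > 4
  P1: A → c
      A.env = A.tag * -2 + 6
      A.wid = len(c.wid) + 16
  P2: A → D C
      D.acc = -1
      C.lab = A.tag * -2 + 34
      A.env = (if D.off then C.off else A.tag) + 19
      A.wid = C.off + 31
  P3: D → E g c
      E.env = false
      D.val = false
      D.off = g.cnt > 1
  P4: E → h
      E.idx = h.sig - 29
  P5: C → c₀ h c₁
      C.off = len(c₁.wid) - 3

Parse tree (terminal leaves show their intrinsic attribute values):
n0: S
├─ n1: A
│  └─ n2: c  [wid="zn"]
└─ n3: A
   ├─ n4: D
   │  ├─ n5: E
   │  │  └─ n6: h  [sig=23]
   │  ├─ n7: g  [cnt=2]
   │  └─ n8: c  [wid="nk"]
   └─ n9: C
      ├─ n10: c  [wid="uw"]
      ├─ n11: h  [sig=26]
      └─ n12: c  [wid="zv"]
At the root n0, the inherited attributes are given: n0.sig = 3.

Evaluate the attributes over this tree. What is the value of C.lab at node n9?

1. n0.sig = 3  [given at root]
2. n1.tag = 1  [S.sig - 2]
3. n1.key = false  [false]
4. n2.wid = "zn"  [terminal]
5. n1.env = 4  [A.tag * -2 + 6]
6. n1.wid = 18  [len(c.wid) + 16]
7. n3.tag = 20  [A₀.env + 16]
8. n3.key = false  [A₀.env > 4]
9. n4.acc = -1  [-1]
10. n5.env = false  [false]
11. n6.sig = 23  [terminal]
12. n5.idx = -6  [h.sig - 29]
13. n7.cnt = 2  [terminal]
14. n8.wid = "nk"  [terminal]
15. n4.val = false  [false]
16. n4.off = true  [g.cnt > 1]
17. n9.lab = -6  [A.tag * -2 + 34]
18. n10.wid = "uw"  [terminal]
19. n11.sig = 26  [terminal]
20. n12.wid = "zv"  [terminal]
21. n9.off = -1  [len(c₁.wid) - 3]
22. n3.env = 18  [(if D.off then C.off else A.tag) + 19]
23. n3.wid = 30  [C.off + 31]
24. n0.acc = 12  [A₁.env * 3 - 42]
25. n0.mk = 6  [A₁.env + A₀.env - 16]
26. n0.wid = false  [A₀.env > 4]

-6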